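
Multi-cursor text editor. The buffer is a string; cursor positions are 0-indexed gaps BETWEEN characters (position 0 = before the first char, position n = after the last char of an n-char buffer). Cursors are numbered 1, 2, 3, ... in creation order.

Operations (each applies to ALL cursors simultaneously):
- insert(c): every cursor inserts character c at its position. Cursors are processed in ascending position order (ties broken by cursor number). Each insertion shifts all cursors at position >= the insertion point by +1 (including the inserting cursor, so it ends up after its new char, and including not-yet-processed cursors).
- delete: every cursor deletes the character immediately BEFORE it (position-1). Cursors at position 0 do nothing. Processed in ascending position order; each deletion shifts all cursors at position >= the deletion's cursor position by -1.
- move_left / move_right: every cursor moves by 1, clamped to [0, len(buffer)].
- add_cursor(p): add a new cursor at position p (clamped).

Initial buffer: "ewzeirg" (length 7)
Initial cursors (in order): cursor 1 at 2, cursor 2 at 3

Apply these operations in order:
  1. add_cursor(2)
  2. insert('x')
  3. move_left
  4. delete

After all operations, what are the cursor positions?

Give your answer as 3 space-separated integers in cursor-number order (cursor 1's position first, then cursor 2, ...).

Answer: 1 2 1

Derivation:
After op 1 (add_cursor(2)): buffer="ewzeirg" (len 7), cursors c1@2 c3@2 c2@3, authorship .......
After op 2 (insert('x')): buffer="ewxxzxeirg" (len 10), cursors c1@4 c3@4 c2@6, authorship ..13.2....
After op 3 (move_left): buffer="ewxxzxeirg" (len 10), cursors c1@3 c3@3 c2@5, authorship ..13.2....
After op 4 (delete): buffer="exxeirg" (len 7), cursors c1@1 c3@1 c2@2, authorship .32....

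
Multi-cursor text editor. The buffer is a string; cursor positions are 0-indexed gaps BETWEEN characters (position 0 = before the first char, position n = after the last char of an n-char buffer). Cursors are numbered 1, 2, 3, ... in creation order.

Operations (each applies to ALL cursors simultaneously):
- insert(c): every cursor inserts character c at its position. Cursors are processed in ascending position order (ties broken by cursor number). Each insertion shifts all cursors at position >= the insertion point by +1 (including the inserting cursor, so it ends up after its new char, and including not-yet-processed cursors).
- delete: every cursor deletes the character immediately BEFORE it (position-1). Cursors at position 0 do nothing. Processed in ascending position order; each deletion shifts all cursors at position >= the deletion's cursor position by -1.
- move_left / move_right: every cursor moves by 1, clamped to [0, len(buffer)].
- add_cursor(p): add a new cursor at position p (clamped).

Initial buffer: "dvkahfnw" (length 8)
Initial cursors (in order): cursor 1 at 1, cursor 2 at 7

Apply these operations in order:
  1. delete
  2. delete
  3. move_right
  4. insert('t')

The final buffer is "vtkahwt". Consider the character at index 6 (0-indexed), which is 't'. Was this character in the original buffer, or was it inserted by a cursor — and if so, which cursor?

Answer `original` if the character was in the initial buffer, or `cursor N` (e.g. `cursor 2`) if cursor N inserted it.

Answer: cursor 2

Derivation:
After op 1 (delete): buffer="vkahfw" (len 6), cursors c1@0 c2@5, authorship ......
After op 2 (delete): buffer="vkahw" (len 5), cursors c1@0 c2@4, authorship .....
After op 3 (move_right): buffer="vkahw" (len 5), cursors c1@1 c2@5, authorship .....
After op 4 (insert('t')): buffer="vtkahwt" (len 7), cursors c1@2 c2@7, authorship .1....2
Authorship (.=original, N=cursor N): . 1 . . . . 2
Index 6: author = 2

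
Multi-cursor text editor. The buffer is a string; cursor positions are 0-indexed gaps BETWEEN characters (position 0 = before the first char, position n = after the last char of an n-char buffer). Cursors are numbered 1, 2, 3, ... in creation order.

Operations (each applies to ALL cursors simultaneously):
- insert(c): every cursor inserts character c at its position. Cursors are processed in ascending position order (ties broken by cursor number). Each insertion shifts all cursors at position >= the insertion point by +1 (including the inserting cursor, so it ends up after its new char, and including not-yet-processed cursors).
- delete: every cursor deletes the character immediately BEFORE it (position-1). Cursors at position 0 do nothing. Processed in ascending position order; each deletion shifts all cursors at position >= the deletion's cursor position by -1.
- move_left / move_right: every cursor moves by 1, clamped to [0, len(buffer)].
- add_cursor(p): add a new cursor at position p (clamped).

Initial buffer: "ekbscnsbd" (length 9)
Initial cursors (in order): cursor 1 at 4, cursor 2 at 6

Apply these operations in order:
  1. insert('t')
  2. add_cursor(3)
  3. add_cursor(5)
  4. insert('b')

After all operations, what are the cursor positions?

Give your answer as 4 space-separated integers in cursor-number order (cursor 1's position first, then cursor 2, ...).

Answer: 8 12 4 8

Derivation:
After op 1 (insert('t')): buffer="ekbstcntsbd" (len 11), cursors c1@5 c2@8, authorship ....1..2...
After op 2 (add_cursor(3)): buffer="ekbstcntsbd" (len 11), cursors c3@3 c1@5 c2@8, authorship ....1..2...
After op 3 (add_cursor(5)): buffer="ekbstcntsbd" (len 11), cursors c3@3 c1@5 c4@5 c2@8, authorship ....1..2...
After op 4 (insert('b')): buffer="ekbbstbbcntbsbd" (len 15), cursors c3@4 c1@8 c4@8 c2@12, authorship ...3.114..22...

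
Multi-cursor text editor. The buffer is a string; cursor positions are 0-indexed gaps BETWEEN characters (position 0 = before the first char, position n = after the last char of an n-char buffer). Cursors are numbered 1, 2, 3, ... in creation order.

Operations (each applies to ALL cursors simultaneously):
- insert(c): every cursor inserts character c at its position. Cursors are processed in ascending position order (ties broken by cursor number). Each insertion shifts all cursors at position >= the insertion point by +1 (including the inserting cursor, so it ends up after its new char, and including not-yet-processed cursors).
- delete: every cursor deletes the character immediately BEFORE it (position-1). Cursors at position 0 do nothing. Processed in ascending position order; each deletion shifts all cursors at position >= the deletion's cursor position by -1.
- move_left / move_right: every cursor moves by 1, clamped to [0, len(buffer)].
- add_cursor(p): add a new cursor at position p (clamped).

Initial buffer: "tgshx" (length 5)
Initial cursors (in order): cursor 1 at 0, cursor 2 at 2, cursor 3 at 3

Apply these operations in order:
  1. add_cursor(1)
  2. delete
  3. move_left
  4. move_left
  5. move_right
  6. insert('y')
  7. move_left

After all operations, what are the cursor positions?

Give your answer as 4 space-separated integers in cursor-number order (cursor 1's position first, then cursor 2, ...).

Answer: 4 4 4 4

Derivation:
After op 1 (add_cursor(1)): buffer="tgshx" (len 5), cursors c1@0 c4@1 c2@2 c3@3, authorship .....
After op 2 (delete): buffer="hx" (len 2), cursors c1@0 c2@0 c3@0 c4@0, authorship ..
After op 3 (move_left): buffer="hx" (len 2), cursors c1@0 c2@0 c3@0 c4@0, authorship ..
After op 4 (move_left): buffer="hx" (len 2), cursors c1@0 c2@0 c3@0 c4@0, authorship ..
After op 5 (move_right): buffer="hx" (len 2), cursors c1@1 c2@1 c3@1 c4@1, authorship ..
After op 6 (insert('y')): buffer="hyyyyx" (len 6), cursors c1@5 c2@5 c3@5 c4@5, authorship .1234.
After op 7 (move_left): buffer="hyyyyx" (len 6), cursors c1@4 c2@4 c3@4 c4@4, authorship .1234.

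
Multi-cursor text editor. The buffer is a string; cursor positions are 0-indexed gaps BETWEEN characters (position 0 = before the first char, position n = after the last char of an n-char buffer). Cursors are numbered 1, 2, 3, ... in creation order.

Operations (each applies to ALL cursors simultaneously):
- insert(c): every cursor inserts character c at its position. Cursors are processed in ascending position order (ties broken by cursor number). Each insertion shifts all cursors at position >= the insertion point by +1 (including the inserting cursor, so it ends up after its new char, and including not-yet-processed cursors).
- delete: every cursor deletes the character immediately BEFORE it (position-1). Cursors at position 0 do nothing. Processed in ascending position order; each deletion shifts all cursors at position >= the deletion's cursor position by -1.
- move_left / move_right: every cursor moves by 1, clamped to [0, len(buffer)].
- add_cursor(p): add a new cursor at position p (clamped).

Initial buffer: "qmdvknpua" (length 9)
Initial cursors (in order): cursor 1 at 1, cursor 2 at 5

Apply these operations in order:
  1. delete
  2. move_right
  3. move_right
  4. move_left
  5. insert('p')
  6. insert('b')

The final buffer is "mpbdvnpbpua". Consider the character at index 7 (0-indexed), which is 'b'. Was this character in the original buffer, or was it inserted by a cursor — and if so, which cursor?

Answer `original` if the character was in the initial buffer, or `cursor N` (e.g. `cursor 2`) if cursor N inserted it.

After op 1 (delete): buffer="mdvnpua" (len 7), cursors c1@0 c2@3, authorship .......
After op 2 (move_right): buffer="mdvnpua" (len 7), cursors c1@1 c2@4, authorship .......
After op 3 (move_right): buffer="mdvnpua" (len 7), cursors c1@2 c2@5, authorship .......
After op 4 (move_left): buffer="mdvnpua" (len 7), cursors c1@1 c2@4, authorship .......
After op 5 (insert('p')): buffer="mpdvnppua" (len 9), cursors c1@2 c2@6, authorship .1...2...
After op 6 (insert('b')): buffer="mpbdvnpbpua" (len 11), cursors c1@3 c2@8, authorship .11...22...
Authorship (.=original, N=cursor N): . 1 1 . . . 2 2 . . .
Index 7: author = 2

Answer: cursor 2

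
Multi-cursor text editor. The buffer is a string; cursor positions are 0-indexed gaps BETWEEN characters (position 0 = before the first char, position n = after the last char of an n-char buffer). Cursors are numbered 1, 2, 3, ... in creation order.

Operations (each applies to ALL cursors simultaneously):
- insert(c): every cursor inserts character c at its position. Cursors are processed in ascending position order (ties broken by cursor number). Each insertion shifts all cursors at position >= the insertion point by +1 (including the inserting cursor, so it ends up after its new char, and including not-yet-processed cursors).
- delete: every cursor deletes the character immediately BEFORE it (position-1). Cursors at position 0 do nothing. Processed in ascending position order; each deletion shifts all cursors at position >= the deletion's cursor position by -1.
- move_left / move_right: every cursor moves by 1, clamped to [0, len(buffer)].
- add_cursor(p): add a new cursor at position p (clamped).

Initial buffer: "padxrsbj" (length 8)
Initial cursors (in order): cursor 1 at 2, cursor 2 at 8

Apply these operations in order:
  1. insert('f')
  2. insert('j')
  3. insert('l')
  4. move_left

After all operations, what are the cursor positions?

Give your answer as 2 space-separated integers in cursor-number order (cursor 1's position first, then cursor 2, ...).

Answer: 4 13

Derivation:
After op 1 (insert('f')): buffer="pafdxrsbjf" (len 10), cursors c1@3 c2@10, authorship ..1......2
After op 2 (insert('j')): buffer="pafjdxrsbjfj" (len 12), cursors c1@4 c2@12, authorship ..11......22
After op 3 (insert('l')): buffer="pafjldxrsbjfjl" (len 14), cursors c1@5 c2@14, authorship ..111......222
After op 4 (move_left): buffer="pafjldxrsbjfjl" (len 14), cursors c1@4 c2@13, authorship ..111......222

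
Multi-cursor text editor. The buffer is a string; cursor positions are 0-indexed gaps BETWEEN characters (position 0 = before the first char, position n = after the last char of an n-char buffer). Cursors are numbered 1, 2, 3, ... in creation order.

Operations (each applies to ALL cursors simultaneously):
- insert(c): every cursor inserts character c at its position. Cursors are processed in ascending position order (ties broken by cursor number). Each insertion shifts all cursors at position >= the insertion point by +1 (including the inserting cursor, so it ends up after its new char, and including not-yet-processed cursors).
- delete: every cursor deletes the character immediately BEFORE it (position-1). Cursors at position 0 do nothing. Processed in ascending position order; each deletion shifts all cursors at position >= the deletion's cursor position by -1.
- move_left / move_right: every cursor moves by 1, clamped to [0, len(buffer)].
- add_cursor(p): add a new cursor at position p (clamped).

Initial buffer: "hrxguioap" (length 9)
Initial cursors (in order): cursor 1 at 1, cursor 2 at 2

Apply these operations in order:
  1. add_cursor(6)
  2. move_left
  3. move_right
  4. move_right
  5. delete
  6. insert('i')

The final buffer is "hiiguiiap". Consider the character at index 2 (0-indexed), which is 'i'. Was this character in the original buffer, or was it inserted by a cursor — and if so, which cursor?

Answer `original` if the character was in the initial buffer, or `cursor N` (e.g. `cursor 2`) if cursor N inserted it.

Answer: cursor 2

Derivation:
After op 1 (add_cursor(6)): buffer="hrxguioap" (len 9), cursors c1@1 c2@2 c3@6, authorship .........
After op 2 (move_left): buffer="hrxguioap" (len 9), cursors c1@0 c2@1 c3@5, authorship .........
After op 3 (move_right): buffer="hrxguioap" (len 9), cursors c1@1 c2@2 c3@6, authorship .........
After op 4 (move_right): buffer="hrxguioap" (len 9), cursors c1@2 c2@3 c3@7, authorship .........
After op 5 (delete): buffer="hguiap" (len 6), cursors c1@1 c2@1 c3@4, authorship ......
After op 6 (insert('i')): buffer="hiiguiiap" (len 9), cursors c1@3 c2@3 c3@7, authorship .12...3..
Authorship (.=original, N=cursor N): . 1 2 . . . 3 . .
Index 2: author = 2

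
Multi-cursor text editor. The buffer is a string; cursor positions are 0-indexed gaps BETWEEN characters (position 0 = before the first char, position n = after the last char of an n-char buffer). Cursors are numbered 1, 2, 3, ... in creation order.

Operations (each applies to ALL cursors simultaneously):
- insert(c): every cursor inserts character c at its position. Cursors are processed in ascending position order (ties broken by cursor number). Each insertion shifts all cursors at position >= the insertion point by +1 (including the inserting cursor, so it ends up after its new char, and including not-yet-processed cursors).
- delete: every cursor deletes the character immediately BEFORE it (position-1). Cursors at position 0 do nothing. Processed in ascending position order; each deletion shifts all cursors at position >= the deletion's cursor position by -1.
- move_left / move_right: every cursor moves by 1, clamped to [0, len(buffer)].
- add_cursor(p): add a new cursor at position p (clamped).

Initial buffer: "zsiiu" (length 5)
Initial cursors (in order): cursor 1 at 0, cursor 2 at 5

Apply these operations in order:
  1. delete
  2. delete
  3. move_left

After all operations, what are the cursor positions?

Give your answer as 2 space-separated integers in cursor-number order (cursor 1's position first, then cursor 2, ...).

Answer: 0 2

Derivation:
After op 1 (delete): buffer="zsii" (len 4), cursors c1@0 c2@4, authorship ....
After op 2 (delete): buffer="zsi" (len 3), cursors c1@0 c2@3, authorship ...
After op 3 (move_left): buffer="zsi" (len 3), cursors c1@0 c2@2, authorship ...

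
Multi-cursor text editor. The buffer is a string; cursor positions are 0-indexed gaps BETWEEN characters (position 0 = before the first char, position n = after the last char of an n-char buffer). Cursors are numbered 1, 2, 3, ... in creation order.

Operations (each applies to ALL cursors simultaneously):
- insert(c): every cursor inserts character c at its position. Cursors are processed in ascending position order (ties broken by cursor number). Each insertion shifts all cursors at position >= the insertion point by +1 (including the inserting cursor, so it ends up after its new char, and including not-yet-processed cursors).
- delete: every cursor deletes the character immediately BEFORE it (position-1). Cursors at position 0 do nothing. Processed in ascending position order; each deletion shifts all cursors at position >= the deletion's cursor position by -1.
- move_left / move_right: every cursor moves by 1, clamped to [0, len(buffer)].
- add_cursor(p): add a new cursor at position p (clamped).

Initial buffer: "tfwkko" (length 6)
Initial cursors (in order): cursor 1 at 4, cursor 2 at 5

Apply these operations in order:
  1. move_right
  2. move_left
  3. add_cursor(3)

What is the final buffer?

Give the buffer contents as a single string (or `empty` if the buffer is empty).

Answer: tfwkko

Derivation:
After op 1 (move_right): buffer="tfwkko" (len 6), cursors c1@5 c2@6, authorship ......
After op 2 (move_left): buffer="tfwkko" (len 6), cursors c1@4 c2@5, authorship ......
After op 3 (add_cursor(3)): buffer="tfwkko" (len 6), cursors c3@3 c1@4 c2@5, authorship ......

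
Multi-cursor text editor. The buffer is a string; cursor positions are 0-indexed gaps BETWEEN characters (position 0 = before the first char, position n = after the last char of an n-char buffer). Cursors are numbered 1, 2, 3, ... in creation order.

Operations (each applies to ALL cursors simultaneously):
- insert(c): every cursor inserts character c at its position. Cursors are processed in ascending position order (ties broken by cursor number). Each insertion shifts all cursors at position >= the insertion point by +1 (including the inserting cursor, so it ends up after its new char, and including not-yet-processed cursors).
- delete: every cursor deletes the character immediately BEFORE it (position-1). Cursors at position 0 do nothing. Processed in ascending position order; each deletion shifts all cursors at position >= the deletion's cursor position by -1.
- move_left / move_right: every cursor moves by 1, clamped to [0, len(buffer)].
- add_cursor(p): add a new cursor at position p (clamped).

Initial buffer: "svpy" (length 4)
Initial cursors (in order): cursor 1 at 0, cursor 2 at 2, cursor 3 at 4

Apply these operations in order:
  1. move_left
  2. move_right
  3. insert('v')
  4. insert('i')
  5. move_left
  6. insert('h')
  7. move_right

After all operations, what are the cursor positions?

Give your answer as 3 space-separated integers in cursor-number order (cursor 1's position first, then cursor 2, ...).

Answer: 4 8 13

Derivation:
After op 1 (move_left): buffer="svpy" (len 4), cursors c1@0 c2@1 c3@3, authorship ....
After op 2 (move_right): buffer="svpy" (len 4), cursors c1@1 c2@2 c3@4, authorship ....
After op 3 (insert('v')): buffer="svvvpyv" (len 7), cursors c1@2 c2@4 c3@7, authorship .1.2..3
After op 4 (insert('i')): buffer="svivvipyvi" (len 10), cursors c1@3 c2@6 c3@10, authorship .11.22..33
After op 5 (move_left): buffer="svivvipyvi" (len 10), cursors c1@2 c2@5 c3@9, authorship .11.22..33
After op 6 (insert('h')): buffer="svhivvhipyvhi" (len 13), cursors c1@3 c2@7 c3@12, authorship .111.222..333
After op 7 (move_right): buffer="svhivvhipyvhi" (len 13), cursors c1@4 c2@8 c3@13, authorship .111.222..333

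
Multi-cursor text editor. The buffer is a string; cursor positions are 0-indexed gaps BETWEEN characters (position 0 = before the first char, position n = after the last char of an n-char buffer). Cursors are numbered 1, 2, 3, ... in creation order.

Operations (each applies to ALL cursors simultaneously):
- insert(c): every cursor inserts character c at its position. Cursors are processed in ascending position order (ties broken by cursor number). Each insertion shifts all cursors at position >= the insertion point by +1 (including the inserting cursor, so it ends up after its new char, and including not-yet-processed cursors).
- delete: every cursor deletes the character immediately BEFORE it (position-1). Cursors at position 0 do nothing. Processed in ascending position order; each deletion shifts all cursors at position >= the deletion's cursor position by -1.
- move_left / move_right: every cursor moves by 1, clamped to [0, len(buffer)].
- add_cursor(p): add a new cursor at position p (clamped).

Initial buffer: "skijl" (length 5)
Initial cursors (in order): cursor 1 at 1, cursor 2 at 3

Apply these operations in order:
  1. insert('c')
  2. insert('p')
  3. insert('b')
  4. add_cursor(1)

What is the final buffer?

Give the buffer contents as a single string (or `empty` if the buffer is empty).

Answer: scpbkicpbjl

Derivation:
After op 1 (insert('c')): buffer="sckicjl" (len 7), cursors c1@2 c2@5, authorship .1..2..
After op 2 (insert('p')): buffer="scpkicpjl" (len 9), cursors c1@3 c2@7, authorship .11..22..
After op 3 (insert('b')): buffer="scpbkicpbjl" (len 11), cursors c1@4 c2@9, authorship .111..222..
After op 4 (add_cursor(1)): buffer="scpbkicpbjl" (len 11), cursors c3@1 c1@4 c2@9, authorship .111..222..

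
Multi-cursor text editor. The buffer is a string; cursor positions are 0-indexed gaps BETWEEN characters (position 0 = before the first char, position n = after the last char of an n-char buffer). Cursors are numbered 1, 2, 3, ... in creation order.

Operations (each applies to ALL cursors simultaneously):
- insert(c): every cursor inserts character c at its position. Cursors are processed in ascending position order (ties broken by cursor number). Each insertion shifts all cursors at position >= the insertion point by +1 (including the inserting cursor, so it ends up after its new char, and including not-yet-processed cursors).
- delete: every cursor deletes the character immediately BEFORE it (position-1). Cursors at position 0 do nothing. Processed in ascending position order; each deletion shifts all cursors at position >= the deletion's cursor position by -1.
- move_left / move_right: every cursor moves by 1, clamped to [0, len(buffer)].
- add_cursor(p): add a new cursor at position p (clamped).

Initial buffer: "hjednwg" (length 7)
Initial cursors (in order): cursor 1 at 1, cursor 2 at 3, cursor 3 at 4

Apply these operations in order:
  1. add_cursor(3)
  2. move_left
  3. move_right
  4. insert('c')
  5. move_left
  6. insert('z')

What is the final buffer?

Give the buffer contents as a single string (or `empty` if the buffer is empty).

After op 1 (add_cursor(3)): buffer="hjednwg" (len 7), cursors c1@1 c2@3 c4@3 c3@4, authorship .......
After op 2 (move_left): buffer="hjednwg" (len 7), cursors c1@0 c2@2 c4@2 c3@3, authorship .......
After op 3 (move_right): buffer="hjednwg" (len 7), cursors c1@1 c2@3 c4@3 c3@4, authorship .......
After op 4 (insert('c')): buffer="hcjeccdcnwg" (len 11), cursors c1@2 c2@6 c4@6 c3@8, authorship .1..24.3...
After op 5 (move_left): buffer="hcjeccdcnwg" (len 11), cursors c1@1 c2@5 c4@5 c3@7, authorship .1..24.3...
After op 6 (insert('z')): buffer="hzcjeczzcdzcnwg" (len 15), cursors c1@2 c2@8 c4@8 c3@11, authorship .11..2244.33...

Answer: hzcjeczzcdzcnwg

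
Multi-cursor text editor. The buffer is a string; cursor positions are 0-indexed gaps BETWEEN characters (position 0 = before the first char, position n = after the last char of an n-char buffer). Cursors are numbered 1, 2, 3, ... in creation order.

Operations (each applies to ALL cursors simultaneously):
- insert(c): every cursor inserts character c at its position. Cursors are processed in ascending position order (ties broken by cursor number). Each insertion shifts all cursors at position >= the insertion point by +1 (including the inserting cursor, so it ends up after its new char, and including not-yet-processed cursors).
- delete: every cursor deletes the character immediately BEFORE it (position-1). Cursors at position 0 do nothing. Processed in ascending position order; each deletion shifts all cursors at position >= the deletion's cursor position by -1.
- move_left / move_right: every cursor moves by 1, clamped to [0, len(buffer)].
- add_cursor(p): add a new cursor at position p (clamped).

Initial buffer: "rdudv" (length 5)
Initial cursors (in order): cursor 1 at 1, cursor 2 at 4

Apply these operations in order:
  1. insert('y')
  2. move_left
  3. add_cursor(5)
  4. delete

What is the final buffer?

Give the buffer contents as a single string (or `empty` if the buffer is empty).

Answer: ydyv

Derivation:
After op 1 (insert('y')): buffer="rydudyv" (len 7), cursors c1@2 c2@6, authorship .1...2.
After op 2 (move_left): buffer="rydudyv" (len 7), cursors c1@1 c2@5, authorship .1...2.
After op 3 (add_cursor(5)): buffer="rydudyv" (len 7), cursors c1@1 c2@5 c3@5, authorship .1...2.
After op 4 (delete): buffer="ydyv" (len 4), cursors c1@0 c2@2 c3@2, authorship 1.2.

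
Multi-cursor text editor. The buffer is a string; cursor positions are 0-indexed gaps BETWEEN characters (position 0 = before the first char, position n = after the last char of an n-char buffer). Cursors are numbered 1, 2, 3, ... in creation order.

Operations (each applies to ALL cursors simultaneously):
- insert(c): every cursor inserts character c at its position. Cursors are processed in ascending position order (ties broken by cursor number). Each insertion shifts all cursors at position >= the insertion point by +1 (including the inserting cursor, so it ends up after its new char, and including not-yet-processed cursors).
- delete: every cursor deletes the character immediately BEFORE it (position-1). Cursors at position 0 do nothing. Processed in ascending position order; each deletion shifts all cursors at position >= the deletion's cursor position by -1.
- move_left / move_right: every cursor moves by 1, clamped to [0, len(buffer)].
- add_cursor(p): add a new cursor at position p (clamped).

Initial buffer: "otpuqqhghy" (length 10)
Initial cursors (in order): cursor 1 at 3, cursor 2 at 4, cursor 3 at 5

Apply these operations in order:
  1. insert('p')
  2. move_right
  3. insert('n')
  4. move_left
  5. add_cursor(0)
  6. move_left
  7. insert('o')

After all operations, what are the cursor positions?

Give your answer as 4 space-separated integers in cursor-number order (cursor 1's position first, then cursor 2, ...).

After op 1 (insert('p')): buffer="otppupqpqhghy" (len 13), cursors c1@4 c2@6 c3@8, authorship ...1.2.3.....
After op 2 (move_right): buffer="otppupqpqhghy" (len 13), cursors c1@5 c2@7 c3@9, authorship ...1.2.3.....
After op 3 (insert('n')): buffer="otppunpqnpqnhghy" (len 16), cursors c1@6 c2@9 c3@12, authorship ...1.12.23.3....
After op 4 (move_left): buffer="otppunpqnpqnhghy" (len 16), cursors c1@5 c2@8 c3@11, authorship ...1.12.23.3....
After op 5 (add_cursor(0)): buffer="otppunpqnpqnhghy" (len 16), cursors c4@0 c1@5 c2@8 c3@11, authorship ...1.12.23.3....
After op 6 (move_left): buffer="otppunpqnpqnhghy" (len 16), cursors c4@0 c1@4 c2@7 c3@10, authorship ...1.12.23.3....
After op 7 (insert('o')): buffer="ootppounpoqnpoqnhghy" (len 20), cursors c4@1 c1@6 c2@10 c3@14, authorship 4...11.122.233.3....

Answer: 6 10 14 1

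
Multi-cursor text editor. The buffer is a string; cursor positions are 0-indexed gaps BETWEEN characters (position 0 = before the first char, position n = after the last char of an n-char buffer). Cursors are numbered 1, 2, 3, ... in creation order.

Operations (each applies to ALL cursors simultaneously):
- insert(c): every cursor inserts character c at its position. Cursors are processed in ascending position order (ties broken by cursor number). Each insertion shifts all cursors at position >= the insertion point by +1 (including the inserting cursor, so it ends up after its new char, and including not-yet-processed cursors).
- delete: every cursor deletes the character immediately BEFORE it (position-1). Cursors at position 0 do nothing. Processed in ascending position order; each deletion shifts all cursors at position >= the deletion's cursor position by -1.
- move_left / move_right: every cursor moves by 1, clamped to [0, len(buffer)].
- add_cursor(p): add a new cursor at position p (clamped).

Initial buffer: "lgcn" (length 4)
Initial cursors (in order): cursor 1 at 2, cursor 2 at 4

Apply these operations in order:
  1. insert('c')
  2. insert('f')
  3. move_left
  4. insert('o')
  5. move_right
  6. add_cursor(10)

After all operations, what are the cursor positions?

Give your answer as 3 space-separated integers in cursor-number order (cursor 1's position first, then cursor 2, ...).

Answer: 5 10 10

Derivation:
After op 1 (insert('c')): buffer="lgccnc" (len 6), cursors c1@3 c2@6, authorship ..1..2
After op 2 (insert('f')): buffer="lgcfcncf" (len 8), cursors c1@4 c2@8, authorship ..11..22
After op 3 (move_left): buffer="lgcfcncf" (len 8), cursors c1@3 c2@7, authorship ..11..22
After op 4 (insert('o')): buffer="lgcofcncof" (len 10), cursors c1@4 c2@9, authorship ..111..222
After op 5 (move_right): buffer="lgcofcncof" (len 10), cursors c1@5 c2@10, authorship ..111..222
After op 6 (add_cursor(10)): buffer="lgcofcncof" (len 10), cursors c1@5 c2@10 c3@10, authorship ..111..222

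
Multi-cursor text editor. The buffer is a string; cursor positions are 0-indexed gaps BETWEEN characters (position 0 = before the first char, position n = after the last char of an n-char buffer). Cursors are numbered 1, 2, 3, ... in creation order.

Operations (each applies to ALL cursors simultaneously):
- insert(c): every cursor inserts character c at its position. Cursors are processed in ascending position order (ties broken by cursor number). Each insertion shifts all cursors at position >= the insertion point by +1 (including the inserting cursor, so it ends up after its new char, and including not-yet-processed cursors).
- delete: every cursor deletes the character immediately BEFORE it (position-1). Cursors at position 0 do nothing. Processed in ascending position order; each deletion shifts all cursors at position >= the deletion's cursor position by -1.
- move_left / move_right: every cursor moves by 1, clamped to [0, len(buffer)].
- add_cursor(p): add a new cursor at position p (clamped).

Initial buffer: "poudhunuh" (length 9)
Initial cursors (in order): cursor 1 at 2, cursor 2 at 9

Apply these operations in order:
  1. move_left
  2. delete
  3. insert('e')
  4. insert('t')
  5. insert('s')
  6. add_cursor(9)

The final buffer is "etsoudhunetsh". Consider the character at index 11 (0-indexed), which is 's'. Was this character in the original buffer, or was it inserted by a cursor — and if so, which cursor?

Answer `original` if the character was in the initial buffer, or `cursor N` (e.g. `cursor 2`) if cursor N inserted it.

After op 1 (move_left): buffer="poudhunuh" (len 9), cursors c1@1 c2@8, authorship .........
After op 2 (delete): buffer="oudhunh" (len 7), cursors c1@0 c2@6, authorship .......
After op 3 (insert('e')): buffer="eoudhuneh" (len 9), cursors c1@1 c2@8, authorship 1......2.
After op 4 (insert('t')): buffer="etoudhuneth" (len 11), cursors c1@2 c2@10, authorship 11......22.
After op 5 (insert('s')): buffer="etsoudhunetsh" (len 13), cursors c1@3 c2@12, authorship 111......222.
After op 6 (add_cursor(9)): buffer="etsoudhunetsh" (len 13), cursors c1@3 c3@9 c2@12, authorship 111......222.
Authorship (.=original, N=cursor N): 1 1 1 . . . . . . 2 2 2 .
Index 11: author = 2

Answer: cursor 2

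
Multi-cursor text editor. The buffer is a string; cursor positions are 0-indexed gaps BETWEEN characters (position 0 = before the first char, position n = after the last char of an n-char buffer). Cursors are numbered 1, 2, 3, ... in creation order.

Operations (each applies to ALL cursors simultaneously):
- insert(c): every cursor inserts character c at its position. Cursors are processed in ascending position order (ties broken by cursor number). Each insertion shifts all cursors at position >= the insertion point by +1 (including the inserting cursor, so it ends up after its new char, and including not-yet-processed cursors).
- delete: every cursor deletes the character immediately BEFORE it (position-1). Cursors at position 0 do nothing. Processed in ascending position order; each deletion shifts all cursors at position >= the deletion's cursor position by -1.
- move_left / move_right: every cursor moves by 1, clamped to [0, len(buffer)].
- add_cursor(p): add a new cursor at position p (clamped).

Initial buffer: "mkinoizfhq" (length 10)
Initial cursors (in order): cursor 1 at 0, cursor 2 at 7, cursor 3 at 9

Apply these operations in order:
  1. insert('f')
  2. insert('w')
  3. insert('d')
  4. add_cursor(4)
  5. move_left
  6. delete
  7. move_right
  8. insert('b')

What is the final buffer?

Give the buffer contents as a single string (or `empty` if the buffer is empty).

Answer: fmbbkinoizfdbfhfdbq

Derivation:
After op 1 (insert('f')): buffer="fmkinoizffhfq" (len 13), cursors c1@1 c2@9 c3@12, authorship 1.......2..3.
After op 2 (insert('w')): buffer="fwmkinoizfwfhfwq" (len 16), cursors c1@2 c2@11 c3@15, authorship 11.......22..33.
After op 3 (insert('d')): buffer="fwdmkinoizfwdfhfwdq" (len 19), cursors c1@3 c2@13 c3@18, authorship 111.......222..333.
After op 4 (add_cursor(4)): buffer="fwdmkinoizfwdfhfwdq" (len 19), cursors c1@3 c4@4 c2@13 c3@18, authorship 111.......222..333.
After op 5 (move_left): buffer="fwdmkinoizfwdfhfwdq" (len 19), cursors c1@2 c4@3 c2@12 c3@17, authorship 111.......222..333.
After op 6 (delete): buffer="fmkinoizfdfhfdq" (len 15), cursors c1@1 c4@1 c2@9 c3@13, authorship 1.......22..33.
After op 7 (move_right): buffer="fmkinoizfdfhfdq" (len 15), cursors c1@2 c4@2 c2@10 c3@14, authorship 1.......22..33.
After op 8 (insert('b')): buffer="fmbbkinoizfdbfhfdbq" (len 19), cursors c1@4 c4@4 c2@13 c3@18, authorship 1.14......222..333.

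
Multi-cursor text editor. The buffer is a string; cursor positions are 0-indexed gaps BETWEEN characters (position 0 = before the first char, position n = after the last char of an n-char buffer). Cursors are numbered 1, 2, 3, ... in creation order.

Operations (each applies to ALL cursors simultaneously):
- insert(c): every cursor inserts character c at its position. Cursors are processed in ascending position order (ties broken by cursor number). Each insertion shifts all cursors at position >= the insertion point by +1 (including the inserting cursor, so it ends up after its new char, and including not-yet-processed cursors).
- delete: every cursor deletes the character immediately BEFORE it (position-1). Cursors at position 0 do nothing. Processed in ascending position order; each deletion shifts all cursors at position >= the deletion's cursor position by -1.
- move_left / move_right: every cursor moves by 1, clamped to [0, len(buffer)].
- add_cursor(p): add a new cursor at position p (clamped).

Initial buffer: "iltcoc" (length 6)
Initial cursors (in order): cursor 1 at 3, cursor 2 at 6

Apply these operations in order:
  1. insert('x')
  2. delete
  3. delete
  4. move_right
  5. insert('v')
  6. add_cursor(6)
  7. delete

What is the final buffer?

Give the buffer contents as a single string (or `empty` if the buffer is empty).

After op 1 (insert('x')): buffer="iltxcocx" (len 8), cursors c1@4 c2@8, authorship ...1...2
After op 2 (delete): buffer="iltcoc" (len 6), cursors c1@3 c2@6, authorship ......
After op 3 (delete): buffer="ilco" (len 4), cursors c1@2 c2@4, authorship ....
After op 4 (move_right): buffer="ilco" (len 4), cursors c1@3 c2@4, authorship ....
After op 5 (insert('v')): buffer="ilcvov" (len 6), cursors c1@4 c2@6, authorship ...1.2
After op 6 (add_cursor(6)): buffer="ilcvov" (len 6), cursors c1@4 c2@6 c3@6, authorship ...1.2
After op 7 (delete): buffer="ilc" (len 3), cursors c1@3 c2@3 c3@3, authorship ...

Answer: ilc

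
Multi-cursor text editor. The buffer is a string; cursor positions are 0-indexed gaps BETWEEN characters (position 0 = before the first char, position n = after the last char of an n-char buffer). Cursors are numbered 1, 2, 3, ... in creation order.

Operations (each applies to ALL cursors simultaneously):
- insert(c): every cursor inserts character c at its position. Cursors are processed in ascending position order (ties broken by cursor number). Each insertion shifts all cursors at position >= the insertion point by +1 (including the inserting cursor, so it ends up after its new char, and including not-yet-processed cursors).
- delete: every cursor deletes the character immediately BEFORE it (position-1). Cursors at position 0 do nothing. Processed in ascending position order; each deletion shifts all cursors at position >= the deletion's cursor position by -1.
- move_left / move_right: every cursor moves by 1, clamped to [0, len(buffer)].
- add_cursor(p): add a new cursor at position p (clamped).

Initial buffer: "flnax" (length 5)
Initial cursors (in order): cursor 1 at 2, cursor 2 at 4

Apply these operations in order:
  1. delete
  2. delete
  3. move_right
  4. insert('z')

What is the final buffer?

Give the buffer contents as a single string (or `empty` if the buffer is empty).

After op 1 (delete): buffer="fnx" (len 3), cursors c1@1 c2@2, authorship ...
After op 2 (delete): buffer="x" (len 1), cursors c1@0 c2@0, authorship .
After op 3 (move_right): buffer="x" (len 1), cursors c1@1 c2@1, authorship .
After op 4 (insert('z')): buffer="xzz" (len 3), cursors c1@3 c2@3, authorship .12

Answer: xzz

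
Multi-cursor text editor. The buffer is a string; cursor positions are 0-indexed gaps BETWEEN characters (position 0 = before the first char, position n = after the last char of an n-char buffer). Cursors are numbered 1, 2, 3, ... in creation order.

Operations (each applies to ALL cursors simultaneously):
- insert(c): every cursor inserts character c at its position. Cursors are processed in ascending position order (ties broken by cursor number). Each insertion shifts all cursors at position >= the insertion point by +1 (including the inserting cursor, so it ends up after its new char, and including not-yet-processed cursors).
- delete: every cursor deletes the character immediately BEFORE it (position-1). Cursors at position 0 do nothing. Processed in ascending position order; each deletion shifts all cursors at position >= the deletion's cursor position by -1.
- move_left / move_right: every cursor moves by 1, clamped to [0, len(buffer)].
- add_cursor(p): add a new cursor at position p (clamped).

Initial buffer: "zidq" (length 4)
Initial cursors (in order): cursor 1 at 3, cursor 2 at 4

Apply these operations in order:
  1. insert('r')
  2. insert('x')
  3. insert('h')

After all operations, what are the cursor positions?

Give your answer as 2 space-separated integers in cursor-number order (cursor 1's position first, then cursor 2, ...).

After op 1 (insert('r')): buffer="zidrqr" (len 6), cursors c1@4 c2@6, authorship ...1.2
After op 2 (insert('x')): buffer="zidrxqrx" (len 8), cursors c1@5 c2@8, authorship ...11.22
After op 3 (insert('h')): buffer="zidrxhqrxh" (len 10), cursors c1@6 c2@10, authorship ...111.222

Answer: 6 10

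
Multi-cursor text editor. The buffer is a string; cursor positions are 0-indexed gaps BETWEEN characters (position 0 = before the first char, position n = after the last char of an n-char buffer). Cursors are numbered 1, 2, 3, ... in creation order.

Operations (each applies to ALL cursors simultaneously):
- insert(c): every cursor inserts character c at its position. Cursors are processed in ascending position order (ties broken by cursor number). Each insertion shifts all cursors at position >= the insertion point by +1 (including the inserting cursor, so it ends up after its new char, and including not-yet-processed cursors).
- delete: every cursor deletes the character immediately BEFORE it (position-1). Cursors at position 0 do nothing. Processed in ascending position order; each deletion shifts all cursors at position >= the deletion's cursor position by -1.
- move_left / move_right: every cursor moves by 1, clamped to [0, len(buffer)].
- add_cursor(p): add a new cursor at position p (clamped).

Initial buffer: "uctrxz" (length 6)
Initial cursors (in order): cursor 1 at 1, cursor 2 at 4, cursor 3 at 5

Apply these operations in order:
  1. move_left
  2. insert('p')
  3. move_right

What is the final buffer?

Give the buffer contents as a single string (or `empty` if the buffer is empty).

Answer: puctprpxz

Derivation:
After op 1 (move_left): buffer="uctrxz" (len 6), cursors c1@0 c2@3 c3@4, authorship ......
After op 2 (insert('p')): buffer="puctprpxz" (len 9), cursors c1@1 c2@5 c3@7, authorship 1...2.3..
After op 3 (move_right): buffer="puctprpxz" (len 9), cursors c1@2 c2@6 c3@8, authorship 1...2.3..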